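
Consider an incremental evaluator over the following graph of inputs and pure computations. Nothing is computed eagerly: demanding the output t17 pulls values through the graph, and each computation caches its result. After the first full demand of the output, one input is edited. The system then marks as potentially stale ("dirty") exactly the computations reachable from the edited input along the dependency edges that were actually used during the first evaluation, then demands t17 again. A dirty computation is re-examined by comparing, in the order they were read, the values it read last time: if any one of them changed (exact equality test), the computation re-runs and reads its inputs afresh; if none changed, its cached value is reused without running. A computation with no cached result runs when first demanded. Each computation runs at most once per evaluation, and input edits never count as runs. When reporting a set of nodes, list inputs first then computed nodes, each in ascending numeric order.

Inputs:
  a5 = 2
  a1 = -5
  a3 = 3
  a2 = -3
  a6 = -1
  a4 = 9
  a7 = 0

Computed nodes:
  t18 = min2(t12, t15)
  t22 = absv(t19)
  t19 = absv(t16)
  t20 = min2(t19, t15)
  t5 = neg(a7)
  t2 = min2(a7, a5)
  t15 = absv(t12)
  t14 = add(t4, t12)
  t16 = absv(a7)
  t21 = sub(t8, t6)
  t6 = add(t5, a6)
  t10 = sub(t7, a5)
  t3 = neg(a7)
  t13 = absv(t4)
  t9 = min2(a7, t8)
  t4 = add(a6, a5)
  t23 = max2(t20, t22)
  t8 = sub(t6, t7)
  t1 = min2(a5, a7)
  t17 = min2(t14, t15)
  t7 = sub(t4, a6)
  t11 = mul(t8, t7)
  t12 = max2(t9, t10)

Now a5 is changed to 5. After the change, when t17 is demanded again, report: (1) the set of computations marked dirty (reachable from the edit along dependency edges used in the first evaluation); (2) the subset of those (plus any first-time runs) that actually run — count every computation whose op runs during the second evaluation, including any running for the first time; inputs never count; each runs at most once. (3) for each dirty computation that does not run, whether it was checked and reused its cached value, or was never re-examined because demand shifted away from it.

Initial pass — values computed on the first demand:
  t4 = add(-1, 2) = 1
  t5 = neg(0) = 0
  t6 = add(0, -1) = -1
  t7 = sub(1, -1) = 2
  t8 = sub(-1, 2) = -3
  t9 = min2(0, -3) = -3
  t10 = sub(2, 2) = 0
  t12 = max2(-3, 0) = 0
  t14 = add(1, 0) = 1
  t15 = absv(0) = 0
  t17 = min2(1, 0) = 0

Second demand — change propagation:
  t4: re-runs because a5 2->5; new result 4.
  t7: re-runs because t4 1->4; new result 5.
  t8: re-runs because t7 2->5; new result -6.
  t9: re-runs because t8 -3->-6; new result -6.
  t10: re-runs because t7 2->5; a5 2->5; new result 0 (unchanged).
  t12: re-runs because t9 -3->-6; new result 0 (unchanged).
  t14: re-runs because t4 1->4; new result 4.
  t15: re-examined; everything it read last time is the same (t12 unchanged) — cache 0 kept, no run.
  t17: re-runs because t14 1->4; new result 0 (unchanged).

The important point: at t15 every value read last time is unchanged, so the dirty flag clears without a run.

Dirty set: t4, t7, t8, t9, t10, t12, t14, t15, t17.
Run set: t4, t7, t8, t9, t10, t12, t14, t17 (8 run).
Re-examined without running (cache reused): t15.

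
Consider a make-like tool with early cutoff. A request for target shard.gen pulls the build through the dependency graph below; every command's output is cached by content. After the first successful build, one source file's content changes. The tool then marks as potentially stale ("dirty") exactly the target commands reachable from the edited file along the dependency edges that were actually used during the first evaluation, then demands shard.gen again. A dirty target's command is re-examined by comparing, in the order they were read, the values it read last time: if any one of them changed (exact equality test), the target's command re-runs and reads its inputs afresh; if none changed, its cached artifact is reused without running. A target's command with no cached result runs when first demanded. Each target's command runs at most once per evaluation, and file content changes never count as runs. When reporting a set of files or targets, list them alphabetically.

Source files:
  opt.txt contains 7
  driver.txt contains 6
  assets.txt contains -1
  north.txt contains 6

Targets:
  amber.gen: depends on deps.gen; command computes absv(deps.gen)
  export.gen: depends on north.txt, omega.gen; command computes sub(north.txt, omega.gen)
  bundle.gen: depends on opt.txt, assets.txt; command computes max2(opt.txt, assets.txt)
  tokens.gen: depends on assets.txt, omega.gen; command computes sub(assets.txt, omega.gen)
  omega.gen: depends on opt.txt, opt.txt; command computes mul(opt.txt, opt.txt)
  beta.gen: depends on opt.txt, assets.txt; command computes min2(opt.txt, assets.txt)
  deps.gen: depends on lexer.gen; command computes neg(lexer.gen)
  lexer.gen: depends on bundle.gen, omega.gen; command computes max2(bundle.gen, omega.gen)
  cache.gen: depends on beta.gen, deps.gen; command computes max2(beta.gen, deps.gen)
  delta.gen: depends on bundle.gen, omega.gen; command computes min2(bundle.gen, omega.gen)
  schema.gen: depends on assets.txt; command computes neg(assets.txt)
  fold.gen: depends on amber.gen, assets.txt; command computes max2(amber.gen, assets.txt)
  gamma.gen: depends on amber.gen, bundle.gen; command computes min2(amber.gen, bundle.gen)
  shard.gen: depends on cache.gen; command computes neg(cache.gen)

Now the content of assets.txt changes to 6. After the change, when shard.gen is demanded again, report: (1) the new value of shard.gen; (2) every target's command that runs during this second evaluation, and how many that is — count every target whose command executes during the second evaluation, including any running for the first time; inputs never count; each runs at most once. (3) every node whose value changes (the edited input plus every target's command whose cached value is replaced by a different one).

Demanding shard.gen again yields -6.
4 target commands run: beta.gen, bundle.gen, cache.gen, shard.gen.
The nodes whose values change: assets.txt, beta.gen, cache.gen, shard.gen.
Note where the cutoff bites: lexer.gen is checked, finds nothing changed, and keeps its cache.

First demand of the output computes:
  beta.gen = min2(7, -1) = -1
  bundle.gen = max2(7, -1) = 7
  omega.gen = mul(7, 7) = 49
  lexer.gen = max2(7, 49) = 49
  deps.gen = neg(49) = -49
  cache.gen = max2(-1, -49) = -1
  shard.gen = neg(-1) = 1

After the edit, cleaning proceeds:
  beta.gen: a read changed (assets.txt -1->6) — executes, giving 6.
  bundle.gen: a read changed (assets.txt -1->6) — executes, giving 7 — identical to its old value.
  lexer.gen: dirty, but its reads are unchanged (bundle.gen unchanged, omega.gen unchanged); cached 49 stands.
  deps.gen: dirty, but its reads are unchanged (lexer.gen unchanged); cached -49 stands.
  cache.gen: a read changed (beta.gen -1->6) — executes, giving 6.
  shard.gen: a read changed (cache.gen -1->6) — executes, giving -6.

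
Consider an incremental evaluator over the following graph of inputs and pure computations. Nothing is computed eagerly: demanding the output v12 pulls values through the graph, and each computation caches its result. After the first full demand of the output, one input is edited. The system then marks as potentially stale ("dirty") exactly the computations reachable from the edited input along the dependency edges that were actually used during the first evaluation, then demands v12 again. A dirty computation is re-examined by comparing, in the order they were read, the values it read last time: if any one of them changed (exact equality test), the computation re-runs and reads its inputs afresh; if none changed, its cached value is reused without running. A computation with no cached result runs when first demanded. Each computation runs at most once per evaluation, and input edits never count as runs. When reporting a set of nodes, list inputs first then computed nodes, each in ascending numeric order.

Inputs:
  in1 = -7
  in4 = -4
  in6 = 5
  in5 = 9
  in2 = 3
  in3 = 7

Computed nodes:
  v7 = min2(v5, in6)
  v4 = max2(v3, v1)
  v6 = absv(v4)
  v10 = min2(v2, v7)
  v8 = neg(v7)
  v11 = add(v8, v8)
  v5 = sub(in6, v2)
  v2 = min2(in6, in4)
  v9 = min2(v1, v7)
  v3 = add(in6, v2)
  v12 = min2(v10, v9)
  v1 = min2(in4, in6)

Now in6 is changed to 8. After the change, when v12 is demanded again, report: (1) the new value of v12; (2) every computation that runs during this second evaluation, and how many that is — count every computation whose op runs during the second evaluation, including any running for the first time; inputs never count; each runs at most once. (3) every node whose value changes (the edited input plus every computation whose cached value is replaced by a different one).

v12 now evaluates to -4.
Run set: v1, v2, v5, v7, v9, v10 (6 run).
Changed values: in6, v5, v7.
The important point: at v12 every value read last time is unchanged, so the dirty flag clears without a run.

Initial pass — values computed on the first demand:
  v1 = min2(-4, 5) = -4
  v2 = min2(5, -4) = -4
  v5 = sub(5, -4) = 9
  v7 = min2(9, 5) = 5
  v9 = min2(-4, 5) = -4
  v10 = min2(-4, 5) = -4
  v12 = min2(-4, -4) = -4

Second demand — change propagation:
  v1: re-runs because in6 5->8; new result -4 (unchanged).
  v2: re-runs because in6 5->8; new result -4 (unchanged).
  v5: re-runs because in6 5->8; new result 12.
  v7: re-runs because v5 9->12; in6 5->8; new result 8.
  v9: re-runs because v7 5->8; new result -4 (unchanged).
  v10: re-runs because v7 5->8; new result -4 (unchanged).
  v12: re-examined; everything it read last time is the same (v10 unchanged, v9 unchanged) — cache -4 kept, no run.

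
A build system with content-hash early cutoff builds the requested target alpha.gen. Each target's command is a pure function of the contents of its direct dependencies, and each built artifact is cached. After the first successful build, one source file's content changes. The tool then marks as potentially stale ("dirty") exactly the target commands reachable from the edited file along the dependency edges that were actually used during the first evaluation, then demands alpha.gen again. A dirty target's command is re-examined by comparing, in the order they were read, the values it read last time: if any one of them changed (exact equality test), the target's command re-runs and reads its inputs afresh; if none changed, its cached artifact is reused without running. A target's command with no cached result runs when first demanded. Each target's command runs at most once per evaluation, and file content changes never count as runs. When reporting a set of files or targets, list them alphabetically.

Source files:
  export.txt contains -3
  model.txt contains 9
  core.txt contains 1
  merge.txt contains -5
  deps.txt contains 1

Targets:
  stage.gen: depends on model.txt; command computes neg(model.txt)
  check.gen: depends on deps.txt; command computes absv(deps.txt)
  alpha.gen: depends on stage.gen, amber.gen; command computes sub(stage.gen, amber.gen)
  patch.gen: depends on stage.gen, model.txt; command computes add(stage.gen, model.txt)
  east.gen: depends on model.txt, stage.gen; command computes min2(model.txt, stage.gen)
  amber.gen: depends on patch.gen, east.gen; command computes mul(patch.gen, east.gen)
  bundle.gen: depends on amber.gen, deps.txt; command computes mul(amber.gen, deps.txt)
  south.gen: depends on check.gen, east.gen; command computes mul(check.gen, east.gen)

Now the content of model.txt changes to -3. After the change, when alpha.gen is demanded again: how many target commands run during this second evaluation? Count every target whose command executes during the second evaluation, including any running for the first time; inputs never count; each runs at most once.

First evaluation (everything demanded from the output):
  stage.gen = neg(9) = -9
  east.gen = min2(9, -9) = -9
  patch.gen = add(-9, 9) = 0
  amber.gen = mul(0, -9) = 0
  alpha.gen = sub(-9, 0) = -9

Propagation after the edit:
  stage.gen: runs — model.txt 9->-3; result 3.
  east.gen: runs — model.txt 9->-3; stage.gen -9->3; result -3.
  patch.gen: runs — stage.gen -9->3; model.txt 9->-3; result 0 (same value as before).
  amber.gen: runs — east.gen -9->-3; result 0 (same value as before).
  alpha.gen: runs — stage.gen -9->3; result 3.

Target commands that run: alpha.gen, amber.gen, east.gen, patch.gen, stage.gen — 5 in total.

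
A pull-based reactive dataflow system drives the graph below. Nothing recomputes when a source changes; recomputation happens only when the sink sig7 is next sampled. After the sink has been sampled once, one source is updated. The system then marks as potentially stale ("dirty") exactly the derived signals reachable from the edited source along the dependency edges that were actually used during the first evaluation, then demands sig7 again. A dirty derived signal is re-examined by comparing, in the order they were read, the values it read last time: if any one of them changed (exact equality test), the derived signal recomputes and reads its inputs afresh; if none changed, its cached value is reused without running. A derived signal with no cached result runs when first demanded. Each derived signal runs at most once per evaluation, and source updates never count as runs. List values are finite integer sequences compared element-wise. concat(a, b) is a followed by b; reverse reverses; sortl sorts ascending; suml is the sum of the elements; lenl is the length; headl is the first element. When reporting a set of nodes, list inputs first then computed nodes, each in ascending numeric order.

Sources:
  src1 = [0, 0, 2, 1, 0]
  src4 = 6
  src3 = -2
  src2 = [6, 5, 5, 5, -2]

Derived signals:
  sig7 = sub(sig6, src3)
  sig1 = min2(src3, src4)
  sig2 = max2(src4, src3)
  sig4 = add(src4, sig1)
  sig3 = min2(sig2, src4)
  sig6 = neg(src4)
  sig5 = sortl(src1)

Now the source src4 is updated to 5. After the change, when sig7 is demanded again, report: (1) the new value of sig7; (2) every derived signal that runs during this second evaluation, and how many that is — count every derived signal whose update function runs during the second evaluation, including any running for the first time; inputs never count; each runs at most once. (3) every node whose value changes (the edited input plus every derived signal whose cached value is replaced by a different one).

New value of sig7: -3.
Derived signals that run: sig6, sig7 — 2 in total.
Values that change: src4, sig6, sig7.

First evaluation (everything demanded from the output):
  sig6 = neg(6) = -6
  sig7 = sub(-6, -2) = -4

Propagation after the edit:
  sig6: runs — src4 6->5; result -5.
  sig7: runs — sig6 -6->-5; result -3.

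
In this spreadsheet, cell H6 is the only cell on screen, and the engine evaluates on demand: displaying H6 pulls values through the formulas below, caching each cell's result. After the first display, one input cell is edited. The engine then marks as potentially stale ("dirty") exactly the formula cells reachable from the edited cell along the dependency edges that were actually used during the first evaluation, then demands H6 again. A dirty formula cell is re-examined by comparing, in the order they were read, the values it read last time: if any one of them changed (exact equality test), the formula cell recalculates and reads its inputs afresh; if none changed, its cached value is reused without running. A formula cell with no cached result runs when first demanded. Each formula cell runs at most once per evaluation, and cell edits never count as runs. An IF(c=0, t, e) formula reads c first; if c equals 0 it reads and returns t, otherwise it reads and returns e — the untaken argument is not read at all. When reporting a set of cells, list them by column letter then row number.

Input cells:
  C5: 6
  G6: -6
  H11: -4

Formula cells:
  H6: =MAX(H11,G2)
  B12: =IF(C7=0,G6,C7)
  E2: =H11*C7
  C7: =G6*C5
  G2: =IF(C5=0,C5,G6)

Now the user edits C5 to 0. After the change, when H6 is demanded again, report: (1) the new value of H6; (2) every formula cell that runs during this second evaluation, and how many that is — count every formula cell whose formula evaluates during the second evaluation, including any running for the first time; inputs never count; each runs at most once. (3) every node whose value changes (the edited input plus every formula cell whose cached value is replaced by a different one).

H6 now evaluates to 0.
Run set: G2, H6 (2 run).
Changed values: C5, G2, H6.

Initial pass — values computed on the first demand:
  G2 = IF(C5=0: C5=6 -> else branch G6) = -6
  H6 = MAX(-4, -6) = -4

Second demand — change propagation:
  G2: re-runs because C5 6->0; new result 0.
  H6: re-runs because G2 -6->0; new result 0.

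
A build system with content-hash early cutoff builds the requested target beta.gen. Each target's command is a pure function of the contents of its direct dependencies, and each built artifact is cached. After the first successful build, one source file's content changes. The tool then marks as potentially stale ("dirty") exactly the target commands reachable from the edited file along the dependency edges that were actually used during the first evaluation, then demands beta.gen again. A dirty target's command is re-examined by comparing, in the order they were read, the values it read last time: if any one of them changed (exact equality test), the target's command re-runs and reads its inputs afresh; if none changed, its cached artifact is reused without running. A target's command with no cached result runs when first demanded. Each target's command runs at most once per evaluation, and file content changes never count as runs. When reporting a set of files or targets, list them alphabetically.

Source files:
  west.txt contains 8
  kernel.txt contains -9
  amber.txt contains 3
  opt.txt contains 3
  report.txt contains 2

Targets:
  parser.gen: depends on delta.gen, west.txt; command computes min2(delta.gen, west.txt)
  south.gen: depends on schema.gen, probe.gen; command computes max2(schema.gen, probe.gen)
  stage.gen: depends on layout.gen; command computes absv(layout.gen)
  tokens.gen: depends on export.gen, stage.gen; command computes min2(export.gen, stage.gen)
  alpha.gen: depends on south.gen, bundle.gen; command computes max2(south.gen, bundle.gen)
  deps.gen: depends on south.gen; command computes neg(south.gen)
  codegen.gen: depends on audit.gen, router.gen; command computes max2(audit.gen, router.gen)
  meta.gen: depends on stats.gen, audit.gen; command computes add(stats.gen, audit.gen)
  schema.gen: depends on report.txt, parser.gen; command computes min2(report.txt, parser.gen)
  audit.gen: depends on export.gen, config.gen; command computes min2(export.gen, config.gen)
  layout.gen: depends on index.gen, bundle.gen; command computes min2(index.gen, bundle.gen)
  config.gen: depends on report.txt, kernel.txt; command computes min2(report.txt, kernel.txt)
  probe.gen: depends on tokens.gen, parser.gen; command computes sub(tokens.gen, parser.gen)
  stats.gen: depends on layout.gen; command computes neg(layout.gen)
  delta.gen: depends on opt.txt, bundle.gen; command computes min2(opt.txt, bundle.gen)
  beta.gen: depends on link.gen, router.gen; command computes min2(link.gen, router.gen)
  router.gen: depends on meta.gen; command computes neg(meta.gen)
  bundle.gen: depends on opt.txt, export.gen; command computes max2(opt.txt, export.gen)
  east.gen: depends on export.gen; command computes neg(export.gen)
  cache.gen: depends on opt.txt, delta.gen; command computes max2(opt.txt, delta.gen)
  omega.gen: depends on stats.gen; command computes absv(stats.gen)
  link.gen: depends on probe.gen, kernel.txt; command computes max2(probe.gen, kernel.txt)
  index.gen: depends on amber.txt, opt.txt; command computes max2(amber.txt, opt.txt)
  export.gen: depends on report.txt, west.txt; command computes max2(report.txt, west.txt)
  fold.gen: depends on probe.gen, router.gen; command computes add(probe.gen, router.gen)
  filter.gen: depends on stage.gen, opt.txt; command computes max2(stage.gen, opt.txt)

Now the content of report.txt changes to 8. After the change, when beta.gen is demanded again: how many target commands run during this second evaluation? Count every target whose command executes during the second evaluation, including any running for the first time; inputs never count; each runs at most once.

First evaluation (everything demanded from the output):
  config.gen = min2(2, -9) = -9
  export.gen = max2(2, 8) = 8
  audit.gen = min2(8, -9) = -9
  bundle.gen = max2(3, 8) = 8
  delta.gen = min2(3, 8) = 3
  index.gen = max2(3, 3) = 3
  layout.gen = min2(3, 8) = 3
  parser.gen = min2(3, 8) = 3
  stage.gen = absv(3) = 3
  stats.gen = neg(3) = -3
  meta.gen = add(-3, -9) = -12
  router.gen = neg(-12) = 12
  tokens.gen = min2(8, 3) = 3
  probe.gen = sub(3, 3) = 0
  link.gen = max2(0, -9) = 0
  beta.gen = min2(0, 12) = 0

Propagation after the edit:
  config.gen: runs — report.txt 2->8; result -9 (same value as before).
  export.gen: runs — report.txt 2->8; result 8 (same value as before).
  audit.gen: checked — values it read are unchanged (export.gen unchanged, config.gen unchanged); reused cached -9 without running.
  bundle.gen: checked — values it read are unchanged (opt.txt unchanged, export.gen unchanged); reused cached 8 without running.
  delta.gen: checked — values it read are unchanged (opt.txt unchanged, bundle.gen unchanged); reused cached 3 without running.
  layout.gen: checked — values it read are unchanged (index.gen unchanged, bundle.gen unchanged); reused cached 3 without running.
  parser.gen: checked — values it read are unchanged (delta.gen unchanged, west.txt unchanged); reused cached 3 without running.
  stage.gen: checked — values it read are unchanged (layout.gen unchanged); reused cached 3 without running.
  stats.gen: checked — values it read are unchanged (layout.gen unchanged); reused cached -3 without running.
  meta.gen: checked — values it read are unchanged (stats.gen unchanged, audit.gen unchanged); reused cached -12 without running.
  router.gen: checked — values it read are unchanged (meta.gen unchanged); reused cached 12 without running.
  tokens.gen: checked — values it read are unchanged (export.gen unchanged, stage.gen unchanged); reused cached 3 without running.
  probe.gen: checked — values it read are unchanged (tokens.gen unchanged, parser.gen unchanged); reused cached 0 without running.
  link.gen: checked — values it read are unchanged (probe.gen unchanged, kernel.txt unchanged); reused cached 0 without running.
  beta.gen: checked — values it read are unchanged (link.gen unchanged, router.gen unchanged); reused cached 0 without running.

Key observation: the cutoff stops propagation at bundle.gen — its inputs' values are unchanged, so it reuses its cache.

Target commands that run: config.gen, export.gen — 2 in total.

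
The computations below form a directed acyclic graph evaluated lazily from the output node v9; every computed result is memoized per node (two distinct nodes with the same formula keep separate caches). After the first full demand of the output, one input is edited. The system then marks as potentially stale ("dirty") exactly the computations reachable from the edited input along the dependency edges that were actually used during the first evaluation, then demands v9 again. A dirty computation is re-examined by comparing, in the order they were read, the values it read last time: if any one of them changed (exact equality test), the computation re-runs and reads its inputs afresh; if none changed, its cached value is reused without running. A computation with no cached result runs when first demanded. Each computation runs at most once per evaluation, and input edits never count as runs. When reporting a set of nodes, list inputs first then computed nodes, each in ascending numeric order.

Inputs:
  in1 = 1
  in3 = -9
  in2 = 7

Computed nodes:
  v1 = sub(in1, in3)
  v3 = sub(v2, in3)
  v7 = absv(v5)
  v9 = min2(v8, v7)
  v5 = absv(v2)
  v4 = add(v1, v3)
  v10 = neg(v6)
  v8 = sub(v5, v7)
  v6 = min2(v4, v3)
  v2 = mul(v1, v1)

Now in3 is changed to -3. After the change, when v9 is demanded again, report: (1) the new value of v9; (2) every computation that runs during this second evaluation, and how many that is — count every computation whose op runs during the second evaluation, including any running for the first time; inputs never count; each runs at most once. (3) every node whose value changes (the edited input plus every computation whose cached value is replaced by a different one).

Demanding v9 again yields 0.
6 computations run: v1, v2, v5, v7, v8, v9.
The nodes whose values change: in3, v1, v2, v5, v7.

First demand of the output computes:
  v1 = sub(1, -9) = 10
  v2 = mul(10, 10) = 100
  v5 = absv(100) = 100
  v7 = absv(100) = 100
  v8 = sub(100, 100) = 0
  v9 = min2(0, 100) = 0

After the edit, cleaning proceeds:
  v1: a read changed (in3 -9->-3) — executes, giving 4.
  v2: a read changed (v1 10->4; v1 10->4) — executes, giving 16.
  v5: a read changed (v2 100->16) — executes, giving 16.
  v7: a read changed (v5 100->16) — executes, giving 16.
  v8: a read changed (v5 100->16; v7 100->16) — executes, giving 0 — identical to its old value.
  v9: a read changed (v7 100->16) — executes, giving 0 — identical to its old value.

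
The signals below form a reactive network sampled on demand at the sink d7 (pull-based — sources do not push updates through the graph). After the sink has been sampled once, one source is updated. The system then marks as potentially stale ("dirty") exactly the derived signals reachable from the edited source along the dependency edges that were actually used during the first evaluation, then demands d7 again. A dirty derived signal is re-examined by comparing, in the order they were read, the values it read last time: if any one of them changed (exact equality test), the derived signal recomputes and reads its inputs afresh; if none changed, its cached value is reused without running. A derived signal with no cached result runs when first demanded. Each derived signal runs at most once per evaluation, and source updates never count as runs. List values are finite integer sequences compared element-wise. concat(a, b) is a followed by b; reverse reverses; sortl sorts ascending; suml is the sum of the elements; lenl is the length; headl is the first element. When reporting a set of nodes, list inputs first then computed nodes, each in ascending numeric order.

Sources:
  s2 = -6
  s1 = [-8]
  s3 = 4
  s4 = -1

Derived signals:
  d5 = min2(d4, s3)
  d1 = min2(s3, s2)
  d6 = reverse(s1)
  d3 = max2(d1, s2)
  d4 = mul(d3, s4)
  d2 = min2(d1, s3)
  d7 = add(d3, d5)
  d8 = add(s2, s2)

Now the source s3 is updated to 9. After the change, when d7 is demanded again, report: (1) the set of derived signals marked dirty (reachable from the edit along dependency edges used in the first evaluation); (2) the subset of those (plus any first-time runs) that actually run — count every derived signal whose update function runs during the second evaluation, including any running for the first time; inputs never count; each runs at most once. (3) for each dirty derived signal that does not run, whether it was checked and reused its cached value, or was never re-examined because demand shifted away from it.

Dirty set: d1, d3, d4, d5, d7.
Run set: d1, d5, d7 (3 run).
Re-examined without running (cache reused): d3, d4.
The important point: at d3 every value read last time is unchanged, so the dirty flag clears without a run.

Initial pass — values computed on the first demand:
  d1 = min2(4, -6) = -6
  d3 = max2(-6, -6) = -6
  d4 = mul(-6, -1) = 6
  d5 = min2(6, 4) = 4
  d7 = add(-6, 4) = -2

Second demand — change propagation:
  d1: re-runs because s3 4->9; new result -6 (unchanged).
  d3: re-examined; everything it read last time is the same (d1 unchanged, s2 unchanged) — cache -6 kept, no run.
  d4: re-examined; everything it read last time is the same (d3 unchanged, s4 unchanged) — cache 6 kept, no run.
  d5: re-runs because s3 4->9; new result 6.
  d7: re-runs because d5 4->6; new result 0.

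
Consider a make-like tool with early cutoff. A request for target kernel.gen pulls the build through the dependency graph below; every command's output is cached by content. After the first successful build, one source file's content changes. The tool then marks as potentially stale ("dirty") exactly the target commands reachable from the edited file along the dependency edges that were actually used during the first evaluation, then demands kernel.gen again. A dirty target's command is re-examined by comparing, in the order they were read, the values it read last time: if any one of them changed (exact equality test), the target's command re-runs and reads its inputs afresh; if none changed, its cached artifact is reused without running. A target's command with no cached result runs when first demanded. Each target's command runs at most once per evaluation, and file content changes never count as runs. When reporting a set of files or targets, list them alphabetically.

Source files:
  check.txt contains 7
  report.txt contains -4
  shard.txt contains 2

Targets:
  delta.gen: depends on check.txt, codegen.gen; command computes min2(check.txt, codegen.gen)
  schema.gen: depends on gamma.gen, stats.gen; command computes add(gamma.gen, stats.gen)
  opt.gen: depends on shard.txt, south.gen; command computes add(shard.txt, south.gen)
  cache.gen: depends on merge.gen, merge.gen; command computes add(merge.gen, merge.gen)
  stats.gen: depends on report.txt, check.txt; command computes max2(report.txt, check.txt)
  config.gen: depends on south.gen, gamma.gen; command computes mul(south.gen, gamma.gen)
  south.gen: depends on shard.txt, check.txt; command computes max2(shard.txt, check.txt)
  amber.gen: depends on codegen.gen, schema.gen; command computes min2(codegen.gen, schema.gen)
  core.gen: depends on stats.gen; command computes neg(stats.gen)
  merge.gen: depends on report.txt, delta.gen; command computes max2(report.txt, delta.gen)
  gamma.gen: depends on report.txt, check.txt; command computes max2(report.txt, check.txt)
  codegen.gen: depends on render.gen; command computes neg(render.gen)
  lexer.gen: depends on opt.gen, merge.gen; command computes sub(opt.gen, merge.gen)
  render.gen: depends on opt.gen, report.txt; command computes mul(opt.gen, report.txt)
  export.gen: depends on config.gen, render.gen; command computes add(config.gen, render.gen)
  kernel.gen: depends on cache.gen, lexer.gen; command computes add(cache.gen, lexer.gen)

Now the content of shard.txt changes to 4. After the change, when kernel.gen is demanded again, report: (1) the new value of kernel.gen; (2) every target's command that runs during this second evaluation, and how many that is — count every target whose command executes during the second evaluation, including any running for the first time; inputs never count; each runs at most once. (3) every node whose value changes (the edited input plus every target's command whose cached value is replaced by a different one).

Demanding kernel.gen again yields 18.
7 target commands run: codegen.gen, delta.gen, kernel.gen, lexer.gen, opt.gen, render.gen, south.gen.
The nodes whose values change: codegen.gen, kernel.gen, lexer.gen, opt.gen, render.gen, shard.txt.
Note where the cutoff bites: merge.gen is checked, finds nothing changed, and keeps its cache.

First demand of the output computes:
  south.gen = max2(2, 7) = 7
  opt.gen = add(2, 7) = 9
  render.gen = mul(9, -4) = -36
  codegen.gen = neg(-36) = 36
  delta.gen = min2(7, 36) = 7
  merge.gen = max2(-4, 7) = 7
  cache.gen = add(7, 7) = 14
  lexer.gen = sub(9, 7) = 2
  kernel.gen = add(14, 2) = 16

After the edit, cleaning proceeds:
  south.gen: a read changed (shard.txt 2->4) — executes, giving 7 — identical to its old value.
  opt.gen: a read changed (shard.txt 2->4) — executes, giving 11.
  render.gen: a read changed (opt.gen 9->11) — executes, giving -44.
  codegen.gen: a read changed (render.gen -36->-44) — executes, giving 44.
  delta.gen: a read changed (codegen.gen 36->44) — executes, giving 7 — identical to its old value.
  merge.gen: dirty, but its reads are unchanged (report.txt unchanged, delta.gen unchanged); cached 7 stands.
  cache.gen: dirty, but its reads are unchanged (merge.gen unchanged, merge.gen unchanged); cached 14 stands.
  lexer.gen: a read changed (opt.gen 9->11) — executes, giving 4.
  kernel.gen: a read changed (lexer.gen 2->4) — executes, giving 18.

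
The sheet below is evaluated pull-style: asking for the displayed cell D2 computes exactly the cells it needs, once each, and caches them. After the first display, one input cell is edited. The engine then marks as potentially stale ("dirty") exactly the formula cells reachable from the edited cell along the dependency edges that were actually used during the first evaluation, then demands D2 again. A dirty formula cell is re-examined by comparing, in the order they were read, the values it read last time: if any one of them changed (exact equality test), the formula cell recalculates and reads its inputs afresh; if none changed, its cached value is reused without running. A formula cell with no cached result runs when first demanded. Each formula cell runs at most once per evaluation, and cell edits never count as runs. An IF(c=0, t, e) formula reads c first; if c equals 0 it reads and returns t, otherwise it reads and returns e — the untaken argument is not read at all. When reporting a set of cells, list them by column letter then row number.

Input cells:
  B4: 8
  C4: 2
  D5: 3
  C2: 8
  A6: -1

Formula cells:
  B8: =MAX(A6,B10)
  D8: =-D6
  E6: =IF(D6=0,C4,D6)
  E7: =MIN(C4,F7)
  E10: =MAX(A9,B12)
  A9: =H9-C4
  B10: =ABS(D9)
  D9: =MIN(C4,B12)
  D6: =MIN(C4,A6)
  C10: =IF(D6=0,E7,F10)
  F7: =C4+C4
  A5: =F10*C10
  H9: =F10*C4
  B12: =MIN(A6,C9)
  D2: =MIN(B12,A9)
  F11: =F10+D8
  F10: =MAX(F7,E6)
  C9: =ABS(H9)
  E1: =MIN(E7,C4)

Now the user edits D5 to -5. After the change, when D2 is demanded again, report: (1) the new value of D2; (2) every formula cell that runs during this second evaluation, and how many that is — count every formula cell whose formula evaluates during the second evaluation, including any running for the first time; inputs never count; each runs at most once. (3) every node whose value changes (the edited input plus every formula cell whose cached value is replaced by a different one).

Demanding D2 again yields -1.
0 formula cells run: none.
The nodes whose values change: D5.
Note the shortcut — nothing in the graph depends on D5 at all, so no recomputation happens.

First demand of the output computes:
  D6 = MIN(2, -1) = -1
  E6 = IF(D6=0: D6=-1 -> else branch D6) = -1
  F7 = 2 + 2 = 4
  F10 = MAX(4, -1) = 4
  H9 = 4 * 2 = 8
  A9 = 8 - 2 = 6
  C9 = ABS(8) = 8
  B12 = MIN(-1, 8) = -1
  D2 = MIN(-1, 6) = -1

After the edit, cleaning proceeds:
  no node depends on D5 at all; the second demand re-runs nothing.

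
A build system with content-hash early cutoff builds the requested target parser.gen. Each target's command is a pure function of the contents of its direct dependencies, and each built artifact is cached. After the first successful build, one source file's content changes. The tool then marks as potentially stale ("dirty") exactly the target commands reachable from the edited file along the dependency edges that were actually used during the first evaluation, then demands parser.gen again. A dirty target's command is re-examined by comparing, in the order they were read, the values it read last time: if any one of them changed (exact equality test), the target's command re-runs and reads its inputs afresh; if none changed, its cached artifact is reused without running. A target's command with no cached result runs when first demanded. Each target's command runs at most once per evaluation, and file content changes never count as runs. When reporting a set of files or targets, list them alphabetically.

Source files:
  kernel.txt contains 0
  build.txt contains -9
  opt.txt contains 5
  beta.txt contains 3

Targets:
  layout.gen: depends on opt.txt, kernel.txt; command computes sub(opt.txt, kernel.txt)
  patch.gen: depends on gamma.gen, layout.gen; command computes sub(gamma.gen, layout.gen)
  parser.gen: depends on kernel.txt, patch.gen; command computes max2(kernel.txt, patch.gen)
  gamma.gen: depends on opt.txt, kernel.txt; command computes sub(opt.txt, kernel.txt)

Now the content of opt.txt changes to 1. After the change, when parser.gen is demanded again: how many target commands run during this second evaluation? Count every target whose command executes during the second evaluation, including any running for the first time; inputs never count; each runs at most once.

Target commands that run: gamma.gen, layout.gen, patch.gen — 3 in total.
Key observation: the change is absorbed at patch.gen — it re-runs but produces the same value, and the output's value is unchanged.

First evaluation (everything demanded from the output):
  gamma.gen = sub(5, 0) = 5
  layout.gen = sub(5, 0) = 5
  patch.gen = sub(5, 5) = 0
  parser.gen = max2(0, 0) = 0

Propagation after the edit:
  gamma.gen: runs — opt.txt 5->1; result 1.
  layout.gen: runs — opt.txt 5->1; result 1.
  patch.gen: runs — gamma.gen 5->1; layout.gen 5->1; result 0 (same value as before).
  parser.gen: checked — values it read are unchanged (kernel.txt unchanged, patch.gen unchanged); reused cached 0 without running.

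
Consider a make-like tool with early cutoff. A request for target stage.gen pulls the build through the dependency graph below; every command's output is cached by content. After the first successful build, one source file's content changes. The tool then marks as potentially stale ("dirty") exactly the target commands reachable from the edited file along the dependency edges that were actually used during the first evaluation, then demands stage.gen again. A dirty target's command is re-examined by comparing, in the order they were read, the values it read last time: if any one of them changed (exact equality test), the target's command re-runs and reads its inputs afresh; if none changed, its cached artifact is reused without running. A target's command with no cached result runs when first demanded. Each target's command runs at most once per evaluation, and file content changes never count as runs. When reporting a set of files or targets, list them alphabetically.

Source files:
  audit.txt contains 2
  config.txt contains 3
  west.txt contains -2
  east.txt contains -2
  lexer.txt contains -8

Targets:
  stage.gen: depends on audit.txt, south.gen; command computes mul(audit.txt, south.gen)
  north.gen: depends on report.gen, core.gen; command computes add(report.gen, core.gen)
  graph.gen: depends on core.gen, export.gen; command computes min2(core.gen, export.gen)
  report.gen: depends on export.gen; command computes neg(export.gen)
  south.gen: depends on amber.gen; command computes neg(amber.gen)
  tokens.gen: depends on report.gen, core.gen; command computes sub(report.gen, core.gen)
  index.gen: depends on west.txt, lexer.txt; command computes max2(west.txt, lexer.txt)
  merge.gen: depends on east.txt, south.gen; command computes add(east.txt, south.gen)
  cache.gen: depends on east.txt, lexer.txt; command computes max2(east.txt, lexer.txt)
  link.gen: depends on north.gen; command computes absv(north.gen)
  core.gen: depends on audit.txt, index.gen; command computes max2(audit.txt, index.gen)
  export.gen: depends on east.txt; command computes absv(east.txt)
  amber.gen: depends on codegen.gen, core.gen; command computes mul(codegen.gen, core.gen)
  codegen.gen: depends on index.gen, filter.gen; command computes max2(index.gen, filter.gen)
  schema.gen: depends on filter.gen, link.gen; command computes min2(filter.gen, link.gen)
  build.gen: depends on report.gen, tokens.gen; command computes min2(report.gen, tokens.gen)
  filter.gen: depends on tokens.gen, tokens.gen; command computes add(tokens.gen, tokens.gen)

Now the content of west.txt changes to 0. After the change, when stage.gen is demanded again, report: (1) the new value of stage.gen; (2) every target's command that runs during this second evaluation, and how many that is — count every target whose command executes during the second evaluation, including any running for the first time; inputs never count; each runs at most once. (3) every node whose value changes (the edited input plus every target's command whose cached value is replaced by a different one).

Demanding stage.gen again yields 0.
6 target commands run: amber.gen, codegen.gen, core.gen, index.gen, south.gen, stage.gen.
The nodes whose values change: amber.gen, codegen.gen, index.gen, south.gen, stage.gen, west.txt.
Note where the cutoff bites: tokens.gen is checked, finds nothing changed, and keeps its cache.

First demand of the output computes:
  export.gen = absv(-2) = 2
  index.gen = max2(-2, -8) = -2
  core.gen = max2(2, -2) = 2
  report.gen = neg(2) = -2
  tokens.gen = sub(-2, 2) = -4
  filter.gen = add(-4, -4) = -8
  codegen.gen = max2(-2, -8) = -2
  amber.gen = mul(-2, 2) = -4
  south.gen = neg(-4) = 4
  stage.gen = mul(2, 4) = 8

After the edit, cleaning proceeds:
  index.gen: a read changed (west.txt -2->0) — executes, giving 0.
  core.gen: a read changed (index.gen -2->0) — executes, giving 2 — identical to its old value.
  tokens.gen: dirty, but its reads are unchanged (report.gen unchanged, core.gen unchanged); cached -4 stands.
  filter.gen: dirty, but its reads are unchanged (tokens.gen unchanged, tokens.gen unchanged); cached -8 stands.
  codegen.gen: a read changed (index.gen -2->0) — executes, giving 0.
  amber.gen: a read changed (codegen.gen -2->0) — executes, giving 0.
  south.gen: a read changed (amber.gen -4->0) — executes, giving 0.
  stage.gen: a read changed (south.gen 4->0) — executes, giving 0.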